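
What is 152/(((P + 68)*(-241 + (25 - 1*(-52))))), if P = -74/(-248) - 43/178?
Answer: -419368/30794075 ≈ -0.013618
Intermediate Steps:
P = 627/11036 (P = -74*(-1/248) - 43*1/178 = 37/124 - 43/178 = 627/11036 ≈ 0.056814)
152/(((P + 68)*(-241 + (25 - 1*(-52))))) = 152/(((627/11036 + 68)*(-241 + (25 - 1*(-52))))) = 152/((751075*(-241 + (25 + 52))/11036)) = 152/((751075*(-241 + 77)/11036)) = 152/(((751075/11036)*(-164))) = 152/(-30794075/2759) = 152*(-2759/30794075) = -419368/30794075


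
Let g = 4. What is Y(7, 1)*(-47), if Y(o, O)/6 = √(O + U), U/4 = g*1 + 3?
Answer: -282*√29 ≈ -1518.6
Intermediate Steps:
U = 28 (U = 4*(4*1 + 3) = 4*(4 + 3) = 4*7 = 28)
Y(o, O) = 6*√(28 + O) (Y(o, O) = 6*√(O + 28) = 6*√(28 + O))
Y(7, 1)*(-47) = (6*√(28 + 1))*(-47) = (6*√29)*(-47) = -282*√29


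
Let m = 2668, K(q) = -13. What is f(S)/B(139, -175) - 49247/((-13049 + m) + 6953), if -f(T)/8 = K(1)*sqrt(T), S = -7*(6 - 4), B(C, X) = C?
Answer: 49247/3428 + 104*I*sqrt(14)/139 ≈ 14.366 + 2.7995*I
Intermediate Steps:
S = -14 (S = -7*2 = -14)
f(T) = 104*sqrt(T) (f(T) = -(-104)*sqrt(T) = 104*sqrt(T))
f(S)/B(139, -175) - 49247/((-13049 + m) + 6953) = (104*sqrt(-14))/139 - 49247/((-13049 + 2668) + 6953) = (104*(I*sqrt(14)))*(1/139) - 49247/(-10381 + 6953) = (104*I*sqrt(14))*(1/139) - 49247/(-3428) = 104*I*sqrt(14)/139 - 49247*(-1/3428) = 104*I*sqrt(14)/139 + 49247/3428 = 49247/3428 + 104*I*sqrt(14)/139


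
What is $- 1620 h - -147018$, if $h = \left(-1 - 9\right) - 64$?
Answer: $266898$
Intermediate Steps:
$h = -74$ ($h = \left(-1 - 9\right) - 64 = -10 - 64 = -74$)
$- 1620 h - -147018 = \left(-1620\right) \left(-74\right) - -147018 = 119880 + 147018 = 266898$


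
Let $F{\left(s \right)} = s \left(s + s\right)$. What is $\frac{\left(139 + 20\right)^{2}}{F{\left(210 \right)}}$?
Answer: $\frac{2809}{9800} \approx 0.28663$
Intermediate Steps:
$F{\left(s \right)} = 2 s^{2}$ ($F{\left(s \right)} = s 2 s = 2 s^{2}$)
$\frac{\left(139 + 20\right)^{2}}{F{\left(210 \right)}} = \frac{\left(139 + 20\right)^{2}}{2 \cdot 210^{2}} = \frac{159^{2}}{2 \cdot 44100} = \frac{25281}{88200} = 25281 \cdot \frac{1}{88200} = \frac{2809}{9800}$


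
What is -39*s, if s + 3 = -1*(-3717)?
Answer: -144846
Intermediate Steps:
s = 3714 (s = -3 - 1*(-3717) = -3 + 3717 = 3714)
-39*s = -39*3714 = -144846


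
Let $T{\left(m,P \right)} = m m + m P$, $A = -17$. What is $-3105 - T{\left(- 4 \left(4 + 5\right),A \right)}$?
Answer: $-5013$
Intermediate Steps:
$T{\left(m,P \right)} = m^{2} + P m$
$-3105 - T{\left(- 4 \left(4 + 5\right),A \right)} = -3105 - - 4 \left(4 + 5\right) \left(-17 - 4 \left(4 + 5\right)\right) = -3105 - \left(-4\right) 9 \left(-17 - 36\right) = -3105 - - 36 \left(-17 - 36\right) = -3105 - \left(-36\right) \left(-53\right) = -3105 - 1908 = -5013$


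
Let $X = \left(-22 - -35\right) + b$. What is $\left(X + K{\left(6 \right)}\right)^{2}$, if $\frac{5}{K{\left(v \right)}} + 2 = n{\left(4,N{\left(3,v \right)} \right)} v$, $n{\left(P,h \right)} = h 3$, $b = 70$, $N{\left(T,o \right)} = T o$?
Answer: $\frac{714546361}{103684} \approx 6891.6$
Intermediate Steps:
$n{\left(P,h \right)} = 3 h$
$K{\left(v \right)} = \frac{5}{-2 + 9 v^{2}}$ ($K{\left(v \right)} = \frac{5}{-2 + 3 \cdot 3 v v} = \frac{5}{-2 + 9 v v} = \frac{5}{-2 + 9 v^{2}}$)
$X = 83$ ($X = \left(-22 - -35\right) + 70 = \left(-22 + 35\right) + 70 = 13 + 70 = 83$)
$\left(X + K{\left(6 \right)}\right)^{2} = \left(83 + \frac{5}{-2 + 9 \cdot 6^{2}}\right)^{2} = \left(83 + \frac{5}{-2 + 9 \cdot 36}\right)^{2} = \left(83 + \frac{5}{-2 + 324}\right)^{2} = \left(83 + \frac{5}{322}\right)^{2} = \left(\frac{26731}{322}\right)^{2} = \frac{714546361}{103684}$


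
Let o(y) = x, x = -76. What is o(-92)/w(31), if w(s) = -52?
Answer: 19/13 ≈ 1.4615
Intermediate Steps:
o(y) = -76
o(-92)/w(31) = -76/(-52) = -76*(-1/52) = 19/13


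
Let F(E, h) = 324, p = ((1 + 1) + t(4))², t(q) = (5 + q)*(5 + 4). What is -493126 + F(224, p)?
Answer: -492802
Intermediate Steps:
t(q) = 45 + 9*q (t(q) = (5 + q)*9 = 45 + 9*q)
p = 6889 (p = ((1 + 1) + (45 + 9*4))² = (2 + (45 + 36))² = (2 + 81)² = 83² = 6889)
-493126 + F(224, p) = -493126 + 324 = -492802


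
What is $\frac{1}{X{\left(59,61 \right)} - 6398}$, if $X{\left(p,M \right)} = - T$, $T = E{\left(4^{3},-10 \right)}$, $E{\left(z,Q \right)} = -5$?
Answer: $- \frac{1}{6393} \approx -0.00015642$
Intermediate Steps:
$T = -5$
$X{\left(p,M \right)} = 5$ ($X{\left(p,M \right)} = \left(-1\right) \left(-5\right) = 5$)
$\frac{1}{X{\left(59,61 \right)} - 6398} = \frac{1}{5 - 6398} = \frac{1}{-6393} = - \frac{1}{6393}$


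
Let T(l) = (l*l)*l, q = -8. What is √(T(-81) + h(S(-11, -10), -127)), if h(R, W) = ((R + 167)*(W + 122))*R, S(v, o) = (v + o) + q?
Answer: I*√511431 ≈ 715.14*I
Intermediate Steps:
S(v, o) = -8 + o + v (S(v, o) = (v + o) - 8 = (o + v) - 8 = -8 + o + v)
T(l) = l³ (T(l) = l²*l = l³)
h(R, W) = R*(122 + W)*(167 + R) (h(R, W) = ((167 + R)*(122 + W))*R = ((122 + W)*(167 + R))*R = R*(122 + W)*(167 + R))
√(T(-81) + h(S(-11, -10), -127)) = √((-81)³ + (-8 - 10 - 11)*(20374 + 122*(-8 - 10 - 11) + 167*(-127) + (-8 - 10 - 11)*(-127))) = √(-531441 - 29*(20374 + 122*(-29) - 21209 - 29*(-127))) = √(-531441 - 29*(20374 - 3538 - 21209 + 3683)) = √(-531441 - 29*(-690)) = √(-531441 + 20010) = √(-511431) = I*√511431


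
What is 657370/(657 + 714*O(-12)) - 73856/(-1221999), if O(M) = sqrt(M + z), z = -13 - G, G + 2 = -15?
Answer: 58678310433718/612359584887 - 312908120*I*sqrt(2)/1503339 ≈ 95.823 - 294.36*I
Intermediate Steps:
G = -17 (G = -2 - 15 = -17)
z = 4 (z = -13 - 1*(-17) = -13 + 17 = 4)
O(M) = sqrt(4 + M) (O(M) = sqrt(M + 4) = sqrt(4 + M))
657370/(657 + 714*O(-12)) - 73856/(-1221999) = 657370/(657 + 714*sqrt(4 - 12)) - 73856/(-1221999) = 657370/(657 + 714*sqrt(-8)) - 73856*(-1/1221999) = 657370/(657 + 714*(2*I*sqrt(2))) + 73856/1221999 = 657370/(657 + 1428*I*sqrt(2)) + 73856/1221999 = 73856/1221999 + 657370/(657 + 1428*I*sqrt(2))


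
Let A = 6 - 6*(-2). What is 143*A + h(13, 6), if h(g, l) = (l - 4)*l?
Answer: 2586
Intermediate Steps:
A = 18 (A = 6 + 12 = 18)
h(g, l) = l*(-4 + l) (h(g, l) = (-4 + l)*l = l*(-4 + l))
143*A + h(13, 6) = 143*18 + 6*(-4 + 6) = 2574 + 6*2 = 2574 + 12 = 2586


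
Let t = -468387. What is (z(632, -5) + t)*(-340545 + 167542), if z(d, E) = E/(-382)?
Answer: 30954359188487/382 ≈ 8.1032e+10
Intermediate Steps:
z(d, E) = -E/382 (z(d, E) = E*(-1/382) = -E/382)
(z(632, -5) + t)*(-340545 + 167542) = (-1/382*(-5) - 468387)*(-340545 + 167542) = (5/382 - 468387)*(-173003) = -178923829/382*(-173003) = 30954359188487/382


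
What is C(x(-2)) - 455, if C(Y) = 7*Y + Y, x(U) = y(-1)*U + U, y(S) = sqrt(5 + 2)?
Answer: -471 - 16*sqrt(7) ≈ -513.33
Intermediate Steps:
y(S) = sqrt(7)
x(U) = U + U*sqrt(7) (x(U) = sqrt(7)*U + U = U*sqrt(7) + U = U + U*sqrt(7))
C(Y) = 8*Y
C(x(-2)) - 455 = 8*(-2*(1 + sqrt(7))) - 455 = 8*(-2 - 2*sqrt(7)) - 455 = (-16 - 16*sqrt(7)) - 455 = -471 - 16*sqrt(7)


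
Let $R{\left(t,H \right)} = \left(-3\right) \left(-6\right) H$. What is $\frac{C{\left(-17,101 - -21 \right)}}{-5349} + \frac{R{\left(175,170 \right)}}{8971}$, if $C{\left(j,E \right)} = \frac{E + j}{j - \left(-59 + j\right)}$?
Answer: $\frac{321588835}{943722287} \approx 0.34077$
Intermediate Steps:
$R{\left(t,H \right)} = 18 H$
$C{\left(j,E \right)} = \frac{E}{59} + \frac{j}{59}$ ($C{\left(j,E \right)} = \frac{E + j}{59} = \left(E + j\right) \frac{1}{59} = \frac{E}{59} + \frac{j}{59}$)
$\frac{C{\left(-17,101 - -21 \right)}}{-5349} + \frac{R{\left(175,170 \right)}}{8971} = \frac{\frac{101 - -21}{59} + \frac{1}{59} \left(-17\right)}{-5349} + \frac{18 \cdot 170}{8971} = \left(\frac{101 + 21}{59} - \frac{17}{59}\right) \left(- \frac{1}{5349}\right) + 3060 \cdot \frac{1}{8971} = \left(\frac{1}{59} \cdot 122 - \frac{17}{59}\right) \left(- \frac{1}{5349}\right) + \frac{3060}{8971} = \left(\frac{122}{59} - \frac{17}{59}\right) \left(- \frac{1}{5349}\right) + \frac{3060}{8971} = \frac{105}{59} \left(- \frac{1}{5349}\right) + \frac{3060}{8971} = - \frac{35}{105197} + \frac{3060}{8971} = \frac{321588835}{943722287}$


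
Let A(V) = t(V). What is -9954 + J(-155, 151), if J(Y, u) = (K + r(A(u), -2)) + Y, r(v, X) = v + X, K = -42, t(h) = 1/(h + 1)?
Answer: -1543255/152 ≈ -10153.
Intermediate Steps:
t(h) = 1/(1 + h)
A(V) = 1/(1 + V)
r(v, X) = X + v
J(Y, u) = -44 + Y + 1/(1 + u) (J(Y, u) = (-42 + (-2 + 1/(1 + u))) + Y = (-44 + 1/(1 + u)) + Y = -44 + Y + 1/(1 + u))
-9954 + J(-155, 151) = -9954 + (1 + (1 + 151)*(-44 - 155))/(1 + 151) = -9954 + (1 + 152*(-199))/152 = -9954 + (1 - 30248)/152 = -9954 + (1/152)*(-30247) = -9954 - 30247/152 = -1543255/152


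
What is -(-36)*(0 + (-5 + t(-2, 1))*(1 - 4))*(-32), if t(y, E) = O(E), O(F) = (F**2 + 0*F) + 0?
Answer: -13824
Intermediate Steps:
O(F) = F**2 (O(F) = (F**2 + 0) + 0 = F**2 + 0 = F**2)
t(y, E) = E**2
-(-36)*(0 + (-5 + t(-2, 1))*(1 - 4))*(-32) = -(-36)*(0 + (-5 + 1**2)*(1 - 4))*(-32) = -(-36)*(0 + (-5 + 1)*(-3))*(-32) = -(-36)*(0 - 4*(-3))*(-32) = -(-36)*(0 + 12)*(-32) = -(-36)*12*(-32) = -18*(-24)*(-32) = 432*(-32) = -13824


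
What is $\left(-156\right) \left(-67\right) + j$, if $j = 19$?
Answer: $10471$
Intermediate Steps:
$\left(-156\right) \left(-67\right) + j = \left(-156\right) \left(-67\right) + 19 = 10452 + 19 = 10471$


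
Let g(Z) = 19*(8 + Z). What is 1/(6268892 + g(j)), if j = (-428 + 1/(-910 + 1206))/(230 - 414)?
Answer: 54464/341439619469 ≈ 1.5951e-7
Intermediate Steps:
j = 126687/54464 (j = (-428 + 1/296)/(-184) = (-428 + 1/296)*(-1/184) = -126687/296*(-1/184) = 126687/54464 ≈ 2.3261)
g(Z) = 152 + 19*Z
1/(6268892 + g(j)) = 1/(6268892 + (152 + 19*(126687/54464))) = 1/(6268892 + (152 + 2407053/54464)) = 1/(6268892 + 10685581/54464) = 1/(341439619469/54464) = 54464/341439619469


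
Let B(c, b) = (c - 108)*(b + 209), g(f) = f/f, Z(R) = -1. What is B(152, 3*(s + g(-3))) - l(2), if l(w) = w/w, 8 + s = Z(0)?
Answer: 8139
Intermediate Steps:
g(f) = 1
s = -9 (s = -8 - 1 = -9)
B(c, b) = (-108 + c)*(209 + b)
l(w) = 1
B(152, 3*(s + g(-3))) - l(2) = (-22572 - 324*(-9 + 1) + 209*152 + (3*(-9 + 1))*152) - 1*1 = (-22572 - 324*(-8) + 31768 + (3*(-8))*152) - 1 = (-22572 - 108*(-24) + 31768 - 24*152) - 1 = (-22572 + 2592 + 31768 - 3648) - 1 = 8140 - 1 = 8139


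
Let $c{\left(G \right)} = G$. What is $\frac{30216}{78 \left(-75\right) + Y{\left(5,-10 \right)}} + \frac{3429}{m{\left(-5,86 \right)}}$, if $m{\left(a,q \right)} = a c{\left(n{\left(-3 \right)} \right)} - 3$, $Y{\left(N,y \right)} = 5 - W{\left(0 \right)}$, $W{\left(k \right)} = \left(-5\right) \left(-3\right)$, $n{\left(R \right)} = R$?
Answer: $\frac{1644279}{5860} \approx 280.59$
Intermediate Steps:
$W{\left(k \right)} = 15$
$Y{\left(N,y \right)} = -10$ ($Y{\left(N,y \right)} = 5 - 15 = -10$)
$m{\left(a,q \right)} = -3 - 3 a$ ($m{\left(a,q \right)} = a \left(-3\right) - 3 = - 3 a - 3 = -3 - 3 a$)
$\frac{30216}{78 \left(-75\right) + Y{\left(5,-10 \right)}} + \frac{3429}{m{\left(-5,86 \right)}} = \frac{30216}{78 \left(-75\right) - 10} + \frac{3429}{-3 - -15} = \frac{30216}{-5850 - 10} + \frac{3429}{-3 + 15} = \frac{30216}{-5860} + \frac{3429}{12} = 30216 \left(- \frac{1}{5860}\right) + 3429 \cdot \frac{1}{12} = - \frac{7554}{1465} + \frac{1143}{4} = \frac{1644279}{5860}$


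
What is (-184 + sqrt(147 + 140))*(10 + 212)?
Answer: -40848 + 222*sqrt(287) ≈ -37087.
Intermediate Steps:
(-184 + sqrt(147 + 140))*(10 + 212) = (-184 + sqrt(287))*222 = -40848 + 222*sqrt(287)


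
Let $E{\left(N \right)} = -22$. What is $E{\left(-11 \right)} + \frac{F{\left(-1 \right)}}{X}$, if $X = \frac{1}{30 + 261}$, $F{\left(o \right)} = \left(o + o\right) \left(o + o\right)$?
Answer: $1142$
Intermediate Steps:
$F{\left(o \right)} = 4 o^{2}$ ($F{\left(o \right)} = 2 o 2 o = 4 o^{2}$)
$X = \frac{1}{291} \approx 0.0034364$
$E{\left(-11 \right)} + \frac{F{\left(-1 \right)}}{X} = -22 + 4 \left(-1\right)^{2} \frac{1}{\frac{1}{291}} = -22 + 4 \cdot 1 \cdot 291 = -22 + 4 \cdot 291 = -22 + 1164 = 1142$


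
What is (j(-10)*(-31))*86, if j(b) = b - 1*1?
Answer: 29326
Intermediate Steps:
j(b) = -1 + b (j(b) = b - 1 = -1 + b)
(j(-10)*(-31))*86 = ((-1 - 10)*(-31))*86 = -11*(-31)*86 = 341*86 = 29326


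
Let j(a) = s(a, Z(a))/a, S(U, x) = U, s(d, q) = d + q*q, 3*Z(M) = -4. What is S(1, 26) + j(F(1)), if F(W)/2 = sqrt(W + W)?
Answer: 2 + 4*sqrt(2)/9 ≈ 2.6285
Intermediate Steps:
F(W) = 2*sqrt(2)*sqrt(W) (F(W) = 2*sqrt(W + W) = 2*sqrt(2*W) = 2*(sqrt(2)*sqrt(W)) = 2*sqrt(2)*sqrt(W))
Z(M) = -4/3 (Z(M) = (1/3)*(-4) = -4/3)
s(d, q) = d + q**2
j(a) = (16/9 + a)/a (j(a) = (a + (-4/3)**2)/a = (a + 16/9)/a = (16/9 + a)/a)
S(1, 26) + j(F(1)) = 1 + (16/9 + 2*sqrt(2)*sqrt(1))/((2*sqrt(2)*sqrt(1))) = 1 + (16/9 + 2*sqrt(2)*1)/((2*sqrt(2)*1)) = 1 + (16/9 + 2*sqrt(2))/((2*sqrt(2))) = 1 + (sqrt(2)/4)*(16/9 + 2*sqrt(2)) = 1 + sqrt(2)*(16/9 + 2*sqrt(2))/4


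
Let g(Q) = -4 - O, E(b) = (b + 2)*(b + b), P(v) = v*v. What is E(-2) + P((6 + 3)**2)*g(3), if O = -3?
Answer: -6561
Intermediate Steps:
P(v) = v**2
E(b) = 2*b*(2 + b) (E(b) = (2 + b)*(2*b) = 2*b*(2 + b))
g(Q) = -1 (g(Q) = -4 - 1*(-3) = -4 + 3 = -1)
E(-2) + P((6 + 3)**2)*g(3) = 2*(-2)*(2 - 2) + ((6 + 3)**2)**2*(-1) = 2*(-2)*0 + (9**2)**2*(-1) = 0 + 81**2*(-1) = 0 + 6561*(-1) = 0 - 6561 = -6561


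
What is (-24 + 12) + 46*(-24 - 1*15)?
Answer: -1806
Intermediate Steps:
(-24 + 12) + 46*(-24 - 1*15) = -12 + 46*(-24 - 15) = -12 + 46*(-39) = -12 - 1794 = -1806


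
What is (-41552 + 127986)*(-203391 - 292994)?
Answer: -42904541090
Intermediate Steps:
(-41552 + 127986)*(-203391 - 292994) = 86434*(-496385) = -42904541090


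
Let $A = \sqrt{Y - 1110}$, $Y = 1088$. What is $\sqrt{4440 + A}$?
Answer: $\sqrt{4440 + i \sqrt{22}} \approx 66.633 + 0.0352 i$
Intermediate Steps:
$A = i \sqrt{22}$ ($A = \sqrt{1088 - 1110} = \sqrt{-22} = i \sqrt{22} \approx 4.6904 i$)
$\sqrt{4440 + A} = \sqrt{4440 + i \sqrt{22}}$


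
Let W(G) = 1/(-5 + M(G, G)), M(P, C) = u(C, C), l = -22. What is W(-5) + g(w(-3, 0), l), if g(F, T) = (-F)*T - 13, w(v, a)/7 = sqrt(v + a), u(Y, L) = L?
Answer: -131/10 + 154*I*sqrt(3) ≈ -13.1 + 266.74*I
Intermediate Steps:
w(v, a) = 7*sqrt(a + v) (w(v, a) = 7*sqrt(v + a) = 7*sqrt(a + v))
M(P, C) = C
W(G) = 1/(-5 + G)
g(F, T) = -13 - F*T (g(F, T) = -F*T - 13 = -13 - F*T)
W(-5) + g(w(-3, 0), l) = 1/(-5 - 5) + (-13 - 1*7*sqrt(0 - 3)*(-22)) = 1/(-10) + (-13 - 1*7*sqrt(-3)*(-22)) = -1/10 + (-13 - 1*7*(I*sqrt(3))*(-22)) = -1/10 + (-13 - 1*7*I*sqrt(3)*(-22)) = -1/10 + (-13 + 154*I*sqrt(3)) = -131/10 + 154*I*sqrt(3)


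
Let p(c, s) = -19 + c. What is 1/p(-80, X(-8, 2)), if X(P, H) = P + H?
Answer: -1/99 ≈ -0.010101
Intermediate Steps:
X(P, H) = H + P
1/p(-80, X(-8, 2)) = 1/(-19 - 80) = 1/(-99) = -1/99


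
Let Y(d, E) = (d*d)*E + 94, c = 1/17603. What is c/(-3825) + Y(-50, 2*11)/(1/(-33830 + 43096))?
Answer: 34372785588300899/67331475 ≈ 5.1050e+8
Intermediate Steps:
c = 1/17603 ≈ 5.6809e-5
Y(d, E) = 94 + E*d**2 (Y(d, E) = d**2*E + 94 = E*d**2 + 94 = 94 + E*d**2)
c/(-3825) + Y(-50, 2*11)/(1/(-33830 + 43096)) = (1/17603)/(-3825) + (94 + (2*11)*(-50)**2)/(1/(-33830 + 43096)) = (1/17603)*(-1/3825) + (94 + 22*2500)/(1/9266) = -1/67331475 + (94 + 55000)/(1/9266) = -1/67331475 + 55094*9266 = -1/67331475 + 510501004 = 34372785588300899/67331475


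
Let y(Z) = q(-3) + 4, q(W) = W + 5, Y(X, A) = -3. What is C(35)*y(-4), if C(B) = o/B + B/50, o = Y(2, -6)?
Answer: 129/35 ≈ 3.6857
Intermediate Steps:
q(W) = 5 + W
o = -3
y(Z) = 6 (y(Z) = (5 - 3) + 4 = 2 + 4 = 6)
C(B) = -3/B + B/50
C(35)*y(-4) = (-3/35 + (1/50)*35)*6 = (-3*1/35 + 7/10)*6 = (-3/35 + 7/10)*6 = (43/70)*6 = 129/35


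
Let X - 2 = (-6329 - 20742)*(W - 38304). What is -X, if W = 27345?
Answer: -296671091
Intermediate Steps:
X = 296671091 (X = 2 + (-6329 - 20742)*(27345 - 38304) = 2 - 27071*(-10959) = 2 + 296671089 = 296671091)
-X = -1*296671091 = -296671091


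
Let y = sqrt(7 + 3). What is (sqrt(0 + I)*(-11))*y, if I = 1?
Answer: -11*sqrt(10) ≈ -34.785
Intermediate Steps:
y = sqrt(10) ≈ 3.1623
(sqrt(0 + I)*(-11))*y = (sqrt(0 + 1)*(-11))*sqrt(10) = (sqrt(1)*(-11))*sqrt(10) = (1*(-11))*sqrt(10) = -11*sqrt(10)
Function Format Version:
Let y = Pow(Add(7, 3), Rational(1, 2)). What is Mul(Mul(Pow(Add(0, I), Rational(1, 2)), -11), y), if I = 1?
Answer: Mul(-11, Pow(10, Rational(1, 2))) ≈ -34.785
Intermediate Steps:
y = Pow(10, Rational(1, 2)) ≈ 3.1623
Mul(Mul(Pow(Add(0, I), Rational(1, 2)), -11), y) = Mul(Mul(Pow(Add(0, 1), Rational(1, 2)), -11), Pow(10, Rational(1, 2))) = Mul(Mul(Pow(1, Rational(1, 2)), -11), Pow(10, Rational(1, 2))) = Mul(Mul(1, -11), Pow(10, Rational(1, 2))) = Mul(-11, Pow(10, Rational(1, 2)))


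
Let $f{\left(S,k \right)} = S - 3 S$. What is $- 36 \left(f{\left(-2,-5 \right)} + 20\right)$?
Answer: $-864$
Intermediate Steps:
$f{\left(S,k \right)} = - 2 S$
$- 36 \left(f{\left(-2,-5 \right)} + 20\right) = - 36 \left(\left(-2\right) \left(-2\right) + 20\right) = - 36 \left(4 + 20\right) = \left(-36\right) 24 = -864$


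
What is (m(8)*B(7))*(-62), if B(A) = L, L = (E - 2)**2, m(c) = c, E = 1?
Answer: -496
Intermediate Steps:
L = 1 (L = (1 - 2)**2 = (-1)**2 = 1)
B(A) = 1
(m(8)*B(7))*(-62) = (8*1)*(-62) = 8*(-62) = -496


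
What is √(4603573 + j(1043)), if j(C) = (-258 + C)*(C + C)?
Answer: √6241083 ≈ 2498.2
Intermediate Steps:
j(C) = 2*C*(-258 + C) (j(C) = (-258 + C)*(2*C) = 2*C*(-258 + C))
√(4603573 + j(1043)) = √(4603573 + 2*1043*(-258 + 1043)) = √(4603573 + 2*1043*785) = √(4603573 + 1637510) = √6241083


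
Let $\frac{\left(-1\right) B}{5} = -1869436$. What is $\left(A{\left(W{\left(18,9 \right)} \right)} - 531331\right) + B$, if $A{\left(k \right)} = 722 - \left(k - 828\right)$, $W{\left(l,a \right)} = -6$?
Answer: $8817405$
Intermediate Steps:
$A{\left(k \right)} = 1550 - k$ ($A{\left(k \right)} = 722 - \left(-828 + k\right) = 1550 - k$)
$B = 9347180$ ($B = \left(-5\right) \left(-1869436\right) = 9347180$)
$\left(A{\left(W{\left(18,9 \right)} \right)} - 531331\right) + B = \left(\left(1550 - -6\right) - 531331\right) + 9347180 = \left(\left(1550 + 6\right) - 531331\right) + 9347180 = \left(1556 - 531331\right) + 9347180 = -529775 + 9347180 = 8817405$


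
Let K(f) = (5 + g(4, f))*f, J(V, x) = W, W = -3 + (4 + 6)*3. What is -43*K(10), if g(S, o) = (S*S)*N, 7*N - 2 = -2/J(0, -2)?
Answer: -764110/189 ≈ -4042.9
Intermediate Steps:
W = 27 (W = -3 + 10*3 = -3 + 30 = 27)
J(V, x) = 27
N = 52/189 (N = 2/7 + (-2/27)/7 = 2/7 + (-2*1/27)/7 = 2/7 + (1/7)*(-2/27) = 2/7 - 2/189 = 52/189 ≈ 0.27513)
g(S, o) = 52*S**2/189 (g(S, o) = (S*S)*(52/189) = S**2*(52/189) = 52*S**2/189)
K(f) = 1777*f/189 (K(f) = (5 + (52/189)*4**2)*f = (5 + (52/189)*16)*f = (5 + 832/189)*f = 1777*f/189)
-43*K(10) = -76411*10/189 = -43*17770/189 = -764110/189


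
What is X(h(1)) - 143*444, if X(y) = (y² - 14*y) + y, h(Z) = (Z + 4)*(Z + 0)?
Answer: -63532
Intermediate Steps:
h(Z) = Z*(4 + Z) (h(Z) = (4 + Z)*Z = Z*(4 + Z))
X(y) = y² - 13*y
X(h(1)) - 143*444 = (1*(4 + 1))*(-13 + 1*(4 + 1)) - 143*444 = (1*5)*(-13 + 1*5) - 63492 = 5*(-13 + 5) - 63492 = 5*(-8) - 63492 = -40 - 63492 = -63532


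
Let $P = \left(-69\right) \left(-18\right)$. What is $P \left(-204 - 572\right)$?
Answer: $-963792$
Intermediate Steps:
$P = 1242$
$P \left(-204 - 572\right) = 1242 \left(-204 - 572\right) = 1242 \left(-776\right) = -963792$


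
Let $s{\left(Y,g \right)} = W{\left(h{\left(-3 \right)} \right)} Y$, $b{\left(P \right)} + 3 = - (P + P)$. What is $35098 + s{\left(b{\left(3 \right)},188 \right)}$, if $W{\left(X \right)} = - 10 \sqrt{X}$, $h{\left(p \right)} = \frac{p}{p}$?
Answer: $35188$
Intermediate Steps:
$h{\left(p \right)} = 1$
$b{\left(P \right)} = -3 - 2 P$ ($b{\left(P \right)} = -3 - \left(P + P\right) = -3 - 2 P$)
$s{\left(Y,g \right)} = - 10 Y$ ($s{\left(Y,g \right)} = - 10 \sqrt{1} Y = \left(-10\right) 1 Y = - 10 Y$)
$35098 + s{\left(b{\left(3 \right)},188 \right)} = 35098 - 10 \left(-3 - 6\right) = 35098 - -90 = 35098 + 90 = 35188$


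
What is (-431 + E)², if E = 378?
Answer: 2809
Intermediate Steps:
(-431 + E)² = (-431 + 378)² = (-53)² = 2809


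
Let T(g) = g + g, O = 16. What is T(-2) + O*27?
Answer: 428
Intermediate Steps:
T(g) = 2*g
T(-2) + O*27 = 2*(-2) + 16*27 = -4 + 432 = 428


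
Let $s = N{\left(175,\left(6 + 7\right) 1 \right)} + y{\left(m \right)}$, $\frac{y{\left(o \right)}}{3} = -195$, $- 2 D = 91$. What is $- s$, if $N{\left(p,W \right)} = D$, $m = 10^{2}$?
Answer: $\frac{1261}{2} \approx 630.5$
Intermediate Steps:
$m = 100$
$D = - \frac{91}{2}$ ($D = \left(- \frac{1}{2}\right) 91 = - \frac{91}{2} \approx -45.5$)
$N{\left(p,W \right)} = - \frac{91}{2}$
$y{\left(o \right)} = -585$ ($y{\left(o \right)} = 3 \left(-195\right) = -585$)
$s = - \frac{1261}{2}$ ($s = - \frac{91}{2} - 585 = - \frac{1261}{2} \approx -630.5$)
$- s = \left(-1\right) \left(- \frac{1261}{2}\right) = \frac{1261}{2}$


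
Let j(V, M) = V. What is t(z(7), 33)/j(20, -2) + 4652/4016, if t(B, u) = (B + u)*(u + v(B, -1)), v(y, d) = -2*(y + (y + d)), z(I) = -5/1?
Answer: 78471/1004 ≈ 78.158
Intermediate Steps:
z(I) = -5 (z(I) = -5*1 = -5)
v(y, d) = -4*y - 2*d (v(y, d) = -2*(y + (d + y)) = -2*(d + 2*y) = -4*y - 2*d)
t(B, u) = (B + u)*(2 + u - 4*B) (t(B, u) = (B + u)*(u + (-4*B - 2*(-1))) = (B + u)*(u + (-4*B + 2)) = (B + u)*(u + (2 - 4*B)) = (B + u)*(2 + u - 4*B))
t(z(7), 33)/j(20, -2) + 4652/4016 = (33² - 4*(-5)² + 2*(-5) + 2*33 - 3*(-5)*33)/20 + 4652/4016 = (1089 - 4*25 - 10 + 66 + 495)*(1/20) + 4652*(1/4016) = (1089 - 100 - 10 + 66 + 495)*(1/20) + 1163/1004 = 1540*(1/20) + 1163/1004 = 77 + 1163/1004 = 78471/1004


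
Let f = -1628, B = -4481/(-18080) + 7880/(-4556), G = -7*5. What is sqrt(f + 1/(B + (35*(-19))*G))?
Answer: 2*I*sqrt(93489487539266670051181447)/479274354259 ≈ 40.349*I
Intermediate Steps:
G = -35
B = -30513741/20593120 (B = -4481*(-1/18080) + 7880*(-1/4556) = 4481/18080 - 1970/1139 = -30513741/20593120 ≈ -1.4817)
sqrt(f + 1/(B + (35*(-19))*G)) = sqrt(-1628 + 1/(-30513741/20593120 + (35*(-19))*(-35))) = sqrt(-1628 + 1/(-30513741/20593120 - 665*(-35))) = sqrt(-1628 + 1/(-30513741/20593120 + 23275)) = sqrt(-1628 + 1/(479274354259/20593120)) = sqrt(-1628 + 20593120/479274354259) = sqrt(-780258628140532/479274354259) = 2*I*sqrt(93489487539266670051181447)/479274354259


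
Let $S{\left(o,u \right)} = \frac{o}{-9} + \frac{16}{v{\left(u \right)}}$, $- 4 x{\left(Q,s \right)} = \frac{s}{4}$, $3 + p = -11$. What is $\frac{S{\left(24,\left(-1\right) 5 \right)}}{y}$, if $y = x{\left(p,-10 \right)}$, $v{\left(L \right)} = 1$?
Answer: $\frac{64}{3} \approx 21.333$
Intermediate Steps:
$p = -14$ ($p = -3 - 11 = -14$)
$x{\left(Q,s \right)} = - \frac{s}{16}$ ($x{\left(Q,s \right)} = - \frac{s \frac{1}{4}}{4} = - \frac{\frac{1}{4} s}{4} = - \frac{s}{16}$)
$S{\left(o,u \right)} = 16 - \frac{o}{9}$ ($S{\left(o,u \right)} = \frac{o}{-9} + \frac{16}{1} = o \left(- \frac{1}{9}\right) + 16 \cdot 1 = - \frac{o}{9} + 16 = 16 - \frac{o}{9}$)
$y = \frac{5}{8}$ ($y = \left(- \frac{1}{16}\right) \left(-10\right) = \frac{5}{8} \approx 0.625$)
$\frac{S{\left(24,\left(-1\right) 5 \right)}}{y} = \frac{16 - \frac{8}{3}}{\frac{5}{8}} = \left(16 - \frac{8}{3}\right) \frac{8}{5} = \frac{40}{3} \cdot \frac{8}{5} = \frac{64}{3}$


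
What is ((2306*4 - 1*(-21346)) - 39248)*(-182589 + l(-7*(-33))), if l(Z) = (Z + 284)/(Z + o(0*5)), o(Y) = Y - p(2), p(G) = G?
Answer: 362847712148/229 ≈ 1.5845e+9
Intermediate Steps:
o(Y) = -2 + Y (o(Y) = Y - 1*2 = Y - 2 = -2 + Y)
l(Z) = (284 + Z)/(-2 + Z) (l(Z) = (Z + 284)/(Z + (-2 + 0*5)) = (284 + Z)/(Z + (-2 + 0)) = (284 + Z)/(Z - 2) = (284 + Z)/(-2 + Z))
((2306*4 - 1*(-21346)) - 39248)*(-182589 + l(-7*(-33))) = ((2306*4 - 1*(-21346)) - 39248)*(-182589 + (284 - 7*(-33))/(-2 - 7*(-33))) = ((9224 + 21346) - 39248)*(-182589 + (284 + 231)/(-2 + 231)) = (30570 - 39248)*(-182589 + 515/229) = -8678*(-182589 + (1/229)*515) = -8678*(-182589 + 515/229) = -8678*(-41812366/229) = 362847712148/229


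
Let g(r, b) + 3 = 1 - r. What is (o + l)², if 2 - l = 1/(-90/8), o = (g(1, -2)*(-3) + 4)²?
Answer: 59274601/2025 ≈ 29271.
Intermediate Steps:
g(r, b) = -2 - r (g(r, b) = -3 + (1 - r) = -2 - r)
o = 169 (o = ((-2 - 1*1)*(-3) + 4)² = ((-2 - 1)*(-3) + 4)² = (-3*(-3) + 4)² = (9 + 4)² = 13² = 169)
l = 94/45 (l = 2 - 1/((-90/8)) = 2 - 1/((-90*⅛)) = 2 - 1/(-45/4) = 2 - 1*(-4/45) = 2 + 4/45 = 94/45 ≈ 2.0889)
(o + l)² = (169 + 94/45)² = (7699/45)² = 59274601/2025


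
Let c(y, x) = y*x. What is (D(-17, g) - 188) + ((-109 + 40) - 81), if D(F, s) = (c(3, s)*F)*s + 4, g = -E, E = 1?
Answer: -385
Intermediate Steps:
c(y, x) = x*y
g = -1 (g = -1*1 = -1)
D(F, s) = 4 + 3*F*s² (D(F, s) = ((s*3)*F)*s + 4 = ((3*s)*F)*s + 4 = (3*F*s)*s + 4 = 3*F*s² + 4 = 4 + 3*F*s²)
(D(-17, g) - 188) + ((-109 + 40) - 81) = ((4 + 3*(-17)*(-1)²) - 188) + ((-109 + 40) - 81) = ((4 + 3*(-17)*1) - 188) + (-69 - 81) = ((4 - 51) - 188) - 150 = (-47 - 188) - 150 = -235 - 150 = -385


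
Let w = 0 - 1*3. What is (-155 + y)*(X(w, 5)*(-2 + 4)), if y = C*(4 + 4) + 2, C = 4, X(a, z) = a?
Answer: 726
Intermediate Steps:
w = -3 (w = 0 - 3 = -3)
y = 34 (y = 4*(4 + 4) + 2 = 4*8 + 2 = 32 + 2 = 34)
(-155 + y)*(X(w, 5)*(-2 + 4)) = (-155 + 34)*(-3*(-2 + 4)) = -(-363)*2 = -121*(-6) = 726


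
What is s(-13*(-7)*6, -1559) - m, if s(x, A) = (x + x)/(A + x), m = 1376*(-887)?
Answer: 1236377564/1013 ≈ 1.2205e+6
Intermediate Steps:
m = -1220512
s(x, A) = 2*x/(A + x) (s(x, A) = (2*x)/(A + x) = 2*x/(A + x))
s(-13*(-7)*6, -1559) - m = 2*(-13*(-7)*6)/(-1559 - 13*(-7)*6) - 1*(-1220512) = 2*(91*6)/(-1559 + 91*6) + 1220512 = 2*546/(-1559 + 546) + 1220512 = 2*546/(-1013) + 1220512 = 2*546*(-1/1013) + 1220512 = -1092/1013 + 1220512 = 1236377564/1013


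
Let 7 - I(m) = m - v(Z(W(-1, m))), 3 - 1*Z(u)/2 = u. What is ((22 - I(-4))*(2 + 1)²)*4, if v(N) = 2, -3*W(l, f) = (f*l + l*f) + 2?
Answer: 324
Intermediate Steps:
W(l, f) = -⅔ - 2*f*l/3 (W(l, f) = -((f*l + l*f) + 2)/3 = -((f*l + f*l) + 2)/3 = -(2*f*l + 2)/3 = -(2 + 2*f*l)/3 = -⅔ - 2*f*l/3)
Z(u) = 6 - 2*u
I(m) = 9 - m (I(m) = 7 - (m - 1*2) = 7 - (m - 2) = 7 - (-2 + m) = 7 + (2 - m) = 9 - m)
((22 - I(-4))*(2 + 1)²)*4 = ((22 - (9 - 1*(-4)))*(2 + 1)²)*4 = ((22 - (9 + 4))*3²)*4 = ((22 - 1*13)*9)*4 = ((22 - 13)*9)*4 = (9*9)*4 = 81*4 = 324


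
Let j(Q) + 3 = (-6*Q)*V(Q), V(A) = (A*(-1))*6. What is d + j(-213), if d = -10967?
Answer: 1622314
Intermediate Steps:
V(A) = -6*A (V(A) = -A*6 = -6*A)
j(Q) = -3 + 36*Q**2 (j(Q) = -3 + (-6*Q)*(-6*Q) = -3 + 36*Q**2)
d + j(-213) = -10967 + (-3 + 36*(-213)**2) = -10967 + (-3 + 36*45369) = -10967 + (-3 + 1633284) = -10967 + 1633281 = 1622314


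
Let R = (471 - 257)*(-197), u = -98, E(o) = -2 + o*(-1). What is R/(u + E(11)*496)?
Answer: 21079/3273 ≈ 6.4403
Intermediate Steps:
E(o) = -2 - o
R = -42158 (R = 214*(-197) = -42158)
R/(u + E(11)*496) = -42158/(-98 + (-2 - 1*11)*496) = -42158/(-98 + (-2 - 11)*496) = -42158/(-98 - 13*496) = -42158/(-98 - 6448) = -42158/(-6546) = -42158*(-1/6546) = 21079/3273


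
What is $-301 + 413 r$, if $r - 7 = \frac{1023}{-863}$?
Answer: $\frac{1812671}{863} \approx 2100.4$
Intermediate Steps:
$r = \frac{5018}{863}$ ($r = 7 + \frac{1023}{-863} = 7 + 1023 \left(- \frac{1}{863}\right) = 7 - \frac{1023}{863} = \frac{5018}{863} \approx 5.8146$)
$-301 + 413 r = -301 + 413 \cdot \frac{5018}{863} = -301 + \frac{2072434}{863} = \frac{1812671}{863}$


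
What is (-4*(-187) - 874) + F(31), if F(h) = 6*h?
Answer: 60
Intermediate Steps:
(-4*(-187) - 874) + F(31) = (-4*(-187) - 874) + 6*31 = (748 - 874) + 186 = -126 + 186 = 60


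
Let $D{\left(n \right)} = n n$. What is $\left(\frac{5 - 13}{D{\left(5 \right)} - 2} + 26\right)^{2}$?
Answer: $\frac{348100}{529} \approx 658.03$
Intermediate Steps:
$D{\left(n \right)} = n^{2}$
$\left(\frac{5 - 13}{D{\left(5 \right)} - 2} + 26\right)^{2} = \left(\frac{5 - 13}{5^{2} - 2} + 26\right)^{2} = \left(- \frac{8}{25 - 2} + 26\right)^{2} = \left(- \frac{8}{23} + 26\right)^{2} = \left(\frac{590}{23}\right)^{2} = \frac{348100}{529}$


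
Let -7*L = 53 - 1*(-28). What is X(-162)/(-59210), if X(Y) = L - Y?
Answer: -1053/414470 ≈ -0.0025406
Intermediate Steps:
L = -81/7 (L = -(53 - 1*(-28))/7 = -(53 + 28)/7 = -⅐*81 = -81/7 ≈ -11.571)
X(Y) = -81/7 - Y
X(-162)/(-59210) = (-81/7 - 1*(-162))/(-59210) = (-81/7 + 162)*(-1/59210) = (1053/7)*(-1/59210) = -1053/414470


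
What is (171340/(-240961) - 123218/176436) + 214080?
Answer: 156920326611499/733003362 ≈ 2.1408e+5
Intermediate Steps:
(171340/(-240961) - 123218/176436) + 214080 = (171340*(-1/240961) - 123218*1/176436) + 214080 = (-171340/240961 - 61609/88218) + 214080 = -1033125461/733003362 + 214080 = 156920326611499/733003362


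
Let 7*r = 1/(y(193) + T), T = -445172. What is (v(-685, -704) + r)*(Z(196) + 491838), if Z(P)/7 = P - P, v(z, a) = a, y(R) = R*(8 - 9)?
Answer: -359821913273066/1039185 ≈ -3.4625e+8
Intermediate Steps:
y(R) = -R (y(R) = R*(-1) = -R)
Z(P) = 0 (Z(P) = 7*(P - P) = 7*0 = 0)
r = -1/3117555 (r = 1/(7*(-1*193 - 445172)) = 1/(7*(-193 - 445172)) = (⅐)/(-445365) = (⅐)*(-1/445365) = -1/3117555 ≈ -3.2076e-7)
(v(-685, -704) + r)*(Z(196) + 491838) = (-704 - 1/3117555)*(0 + 491838) = -2194758721/3117555*491838 = -359821913273066/1039185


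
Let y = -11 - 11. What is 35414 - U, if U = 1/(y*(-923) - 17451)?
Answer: 101106969/2855 ≈ 35414.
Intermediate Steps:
y = -22
U = 1/2855 (U = 1/(-22*(-923) - 17451) = 1/(20306 - 17451) = 1/2855 ≈ 0.00035026)
35414 - U = 35414 - 1*1/2855 = 35414 - 1/2855 = 101106969/2855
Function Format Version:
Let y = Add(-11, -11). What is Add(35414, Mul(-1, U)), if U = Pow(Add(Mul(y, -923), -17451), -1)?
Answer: Rational(101106969, 2855) ≈ 35414.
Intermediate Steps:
y = -22
U = Rational(1, 2855) (U = Pow(Add(Mul(-22, -923), -17451), -1) = Pow(Add(20306, -17451), -1) = Pow(2855, -1) = Rational(1, 2855) ≈ 0.00035026)
Add(35414, Mul(-1, U)) = Add(35414, Mul(-1, Rational(1, 2855))) = Add(35414, Rational(-1, 2855)) = Rational(101106969, 2855)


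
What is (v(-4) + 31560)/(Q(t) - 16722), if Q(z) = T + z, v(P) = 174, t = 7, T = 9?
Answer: -15867/8353 ≈ -1.8996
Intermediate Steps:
Q(z) = 9 + z
(v(-4) + 31560)/(Q(t) - 16722) = (174 + 31560)/((9 + 7) - 16722) = 31734/(16 - 16722) = 31734/(-16706) = 31734*(-1/16706) = -15867/8353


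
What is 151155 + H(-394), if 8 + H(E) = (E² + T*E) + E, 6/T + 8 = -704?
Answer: 54466633/178 ≈ 3.0599e+5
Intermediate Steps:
T = -3/356 (T = 6/(-8 - 704) = 6/(-712) = 6*(-1/712) = -3/356 ≈ -0.0084270)
H(E) = -8 + E² + 353*E/356 (H(E) = -8 + ((E² - 3*E/356) + E) = -8 + (E² + 353*E/356) = -8 + E² + 353*E/356)
151155 + H(-394) = 151155 + (-8 + (-394)² + (353/356)*(-394)) = 151155 + (-8 + 155236 - 69541/178) = 151155 + 27561043/178 = 54466633/178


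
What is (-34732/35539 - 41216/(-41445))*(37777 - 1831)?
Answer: 101078889896/163657095 ≈ 617.63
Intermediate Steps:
(-34732/35539 - 41216/(-41445))*(37777 - 1831) = (-34732*1/35539 - 41216*(-1/41445))*35946 = (-34732/35539 + 41216/41445)*35946 = (25307684/1472913855)*35946 = 101078889896/163657095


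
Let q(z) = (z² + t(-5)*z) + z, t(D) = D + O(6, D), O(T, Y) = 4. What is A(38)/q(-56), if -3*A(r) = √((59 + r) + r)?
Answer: -√15/3136 ≈ -0.0012350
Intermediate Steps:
A(r) = -√(59 + 2*r)/3 (A(r) = -√((59 + r) + r)/3 = -√(59 + 2*r)/3)
t(D) = 4 + D (t(D) = D + 4 = 4 + D)
q(z) = z² (q(z) = (z² + (4 - 5)*z) + z = (z² - z) + z = z²)
A(38)/q(-56) = (-√(59 + 2*38)/3)/((-56)²) = -√(59 + 76)/3/3136 = -√15*(1/3136) = -√15/3136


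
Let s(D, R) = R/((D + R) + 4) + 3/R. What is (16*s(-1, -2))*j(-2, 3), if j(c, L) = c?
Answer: 112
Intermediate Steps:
s(D, R) = 3/R + R/(4 + D + R) (s(D, R) = R/(4 + D + R) + 3/R = 3/R + R/(4 + D + R))
(16*s(-1, -2))*j(-2, 3) = (16*((12 + (-2)² + 3*(-1) + 3*(-2))/((-2)*(4 - 1 - 2))))*(-2) = (16*(-½*(12 + 4 - 3 - 6)/1))*(-2) = (16*(-½*1*7))*(-2) = (16*(-7/2))*(-2) = -56*(-2) = 112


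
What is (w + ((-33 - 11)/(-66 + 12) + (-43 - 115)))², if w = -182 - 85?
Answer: 131171209/729 ≈ 1.7993e+5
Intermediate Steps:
w = -267
(w + ((-33 - 11)/(-66 + 12) + (-43 - 115)))² = (-267 + ((-33 - 11)/(-66 + 12) + (-43 - 115)))² = (-267 + (-44/(-54) - 158))² = (-267 + (-44*(-1/54) - 158))² = (-267 + (22/27 - 158))² = (-267 - 4244/27)² = (-11453/27)² = 131171209/729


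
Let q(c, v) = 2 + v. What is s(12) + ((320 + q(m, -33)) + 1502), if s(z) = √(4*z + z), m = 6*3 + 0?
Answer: 1791 + 2*√15 ≈ 1798.7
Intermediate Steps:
m = 18 (m = 18 + 0 = 18)
s(z) = √5*√z (s(z) = √(5*z) = √5*√z)
s(12) + ((320 + q(m, -33)) + 1502) = √5*√12 + ((320 + (2 - 33)) + 1502) = √5*(2*√3) + ((320 - 31) + 1502) = 2*√15 + (289 + 1502) = 2*√15 + 1791 = 1791 + 2*√15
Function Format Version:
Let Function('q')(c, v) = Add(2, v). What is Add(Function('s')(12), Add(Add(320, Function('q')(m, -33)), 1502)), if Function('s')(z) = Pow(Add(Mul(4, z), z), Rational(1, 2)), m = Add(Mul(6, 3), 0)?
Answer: Add(1791, Mul(2, Pow(15, Rational(1, 2)))) ≈ 1798.7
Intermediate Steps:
m = 18 (m = Add(18, 0) = 18)
Function('s')(z) = Mul(Pow(5, Rational(1, 2)), Pow(z, Rational(1, 2))) (Function('s')(z) = Pow(Mul(5, z), Rational(1, 2)) = Mul(Pow(5, Rational(1, 2)), Pow(z, Rational(1, 2))))
Add(Function('s')(12), Add(Add(320, Function('q')(m, -33)), 1502)) = Add(Mul(Pow(5, Rational(1, 2)), Pow(12, Rational(1, 2))), Add(Add(320, Add(2, -33)), 1502)) = Add(Mul(Pow(5, Rational(1, 2)), Mul(2, Pow(3, Rational(1, 2)))), Add(Add(320, -31), 1502)) = Add(Mul(2, Pow(15, Rational(1, 2))), Add(289, 1502)) = Add(Mul(2, Pow(15, Rational(1, 2))), 1791) = Add(1791, Mul(2, Pow(15, Rational(1, 2))))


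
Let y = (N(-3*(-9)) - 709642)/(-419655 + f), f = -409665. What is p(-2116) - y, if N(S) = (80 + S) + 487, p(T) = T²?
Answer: 464155387609/103665 ≈ 4.4775e+6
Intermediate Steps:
N(S) = 567 + S
y = 88631/103665 (y = ((567 - 3*(-9)) - 709642)/(-419655 - 409665) = ((567 + 27) - 709642)/(-829320) = (594 - 709642)*(-1/829320) = -709048*(-1/829320) = 88631/103665 ≈ 0.85497)
p(-2116) - y = (-2116)² - 1*88631/103665 = 4477456 - 88631/103665 = 464155387609/103665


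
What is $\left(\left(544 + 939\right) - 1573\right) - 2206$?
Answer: $-2296$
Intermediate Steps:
$\left(\left(544 + 939\right) - 1573\right) - 2206 = \left(1483 - 1573\right) - 2206 = -90 - 2206 = -2296$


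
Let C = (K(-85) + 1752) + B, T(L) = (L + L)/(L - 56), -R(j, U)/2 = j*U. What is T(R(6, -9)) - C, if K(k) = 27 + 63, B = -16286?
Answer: 187826/13 ≈ 14448.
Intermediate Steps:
K(k) = 90
R(j, U) = -2*U*j (R(j, U) = -2*j*U = -2*U*j)
T(L) = 2*L/(-56 + L) (T(L) = (2*L)/(-56 + L) = 2*L/(-56 + L))
C = -14444 (C = (90 + 1752) - 16286 = 1842 - 16286 = -14444)
T(R(6, -9)) - C = 2*(-2*(-9)*6)/(-56 - 2*(-9)*6) - 1*(-14444) = 2*108/(-56 + 108) + 14444 = 2*108/52 + 14444 = 2*108*(1/52) + 14444 = 54/13 + 14444 = 187826/13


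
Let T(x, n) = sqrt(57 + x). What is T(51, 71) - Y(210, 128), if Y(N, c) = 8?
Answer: -8 + 6*sqrt(3) ≈ 2.3923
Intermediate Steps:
T(51, 71) - Y(210, 128) = sqrt(57 + 51) - 1*8 = sqrt(108) - 8 = 6*sqrt(3) - 8 = -8 + 6*sqrt(3)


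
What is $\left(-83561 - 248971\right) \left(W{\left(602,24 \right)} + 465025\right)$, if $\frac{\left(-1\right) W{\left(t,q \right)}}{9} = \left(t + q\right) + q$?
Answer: $-152690381100$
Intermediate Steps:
$W{\left(t,q \right)} = - 18 q - 9 t$ ($W{\left(t,q \right)} = - 9 \left(\left(t + q\right) + q\right) = - 9 \left(\left(q + t\right) + q\right) = - 9 \left(t + 2 q\right) = - 18 q - 9 t$)
$\left(-83561 - 248971\right) \left(W{\left(602,24 \right)} + 465025\right) = \left(-83561 - 248971\right) \left(\left(\left(-18\right) 24 - 5418\right) + 465025\right) = - 332532 \left(\left(-432 - 5418\right) + 465025\right) = - 332532 \left(-5850 + 465025\right) = \left(-332532\right) 459175 = -152690381100$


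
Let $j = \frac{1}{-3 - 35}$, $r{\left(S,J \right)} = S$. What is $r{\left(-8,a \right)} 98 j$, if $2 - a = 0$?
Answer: $\frac{392}{19} \approx 20.632$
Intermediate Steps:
$a = 2$ ($a = 2 - 0 = 2 + 0 = 2$)
$j = - \frac{1}{38}$ ($j = \frac{1}{-38} = - \frac{1}{38} \approx -0.026316$)
$r{\left(-8,a \right)} 98 j = \left(-8\right) 98 \left(- \frac{1}{38}\right) = \left(-784\right) \left(- \frac{1}{38}\right) = \frac{392}{19}$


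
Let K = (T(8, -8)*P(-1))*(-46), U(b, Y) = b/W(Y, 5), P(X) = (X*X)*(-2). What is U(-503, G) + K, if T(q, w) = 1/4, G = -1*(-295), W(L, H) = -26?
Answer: 1101/26 ≈ 42.346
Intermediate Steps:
P(X) = -2*X² (P(X) = X²*(-2) = -2*X²)
G = 295
T(q, w) = ¼
U(b, Y) = -b/26 (U(b, Y) = b/(-26) = b*(-1/26) = -b/26)
K = 23 (K = ((-2*(-1)²)/4)*(-46) = ((-2*1)/4)*(-46) = ((¼)*(-2))*(-46) = -½*(-46) = 23)
U(-503, G) + K = -1/26*(-503) + 23 = 503/26 + 23 = 1101/26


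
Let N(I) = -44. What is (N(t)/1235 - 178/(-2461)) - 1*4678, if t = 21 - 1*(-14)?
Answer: -14217897584/3039335 ≈ -4678.0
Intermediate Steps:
t = 35 (t = 21 + 14 = 35)
(N(t)/1235 - 178/(-2461)) - 1*4678 = (-44/1235 - 178/(-2461)) - 1*4678 = (-44*1/1235 - 178*(-1/2461)) - 4678 = (-44/1235 + 178/2461) - 4678 = 111546/3039335 - 4678 = -14217897584/3039335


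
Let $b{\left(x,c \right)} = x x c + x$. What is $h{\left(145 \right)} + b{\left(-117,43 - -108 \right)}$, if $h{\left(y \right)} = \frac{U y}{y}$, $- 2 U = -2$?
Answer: $2066923$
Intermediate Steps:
$U = 1$ ($U = \left(- \frac{1}{2}\right) \left(-2\right) = 1$)
$b{\left(x,c \right)} = x + c x^{2}$ ($b{\left(x,c \right)} = x^{2} c + x = c x^{2} + x = x + c x^{2}$)
$h{\left(y \right)} = 1$ ($h{\left(y \right)} = \frac{1 y}{y} = \frac{y}{y} = 1$)
$h{\left(145 \right)} + b{\left(-117,43 - -108 \right)} = 1 - 117 \left(1 + \left(43 - -108\right) \left(-117\right)\right) = 1 - 117 \left(1 + \left(43 + 108\right) \left(-117\right)\right) = 1 - 117 \left(1 + 151 \left(-117\right)\right) = 1 - 117 \left(1 - 17667\right) = 1 - -2066922 = 1 + 2066922 = 2066923$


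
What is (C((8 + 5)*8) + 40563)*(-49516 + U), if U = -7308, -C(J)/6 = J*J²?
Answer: 381210679704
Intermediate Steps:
C(J) = -6*J³ (C(J) = -6*J*J² = -6*J³)
(C((8 + 5)*8) + 40563)*(-49516 + U) = (-6*512*(8 + 5)³ + 40563)*(-49516 - 7308) = (-6*(13*8)³ + 40563)*(-56824) = (-6*104³ + 40563)*(-56824) = (-6*1124864 + 40563)*(-56824) = (-6749184 + 40563)*(-56824) = -6708621*(-56824) = 381210679704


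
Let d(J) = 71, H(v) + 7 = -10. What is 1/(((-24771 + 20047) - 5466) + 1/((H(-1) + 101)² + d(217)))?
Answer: -7127/72624129 ≈ -9.8135e-5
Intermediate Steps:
H(v) = -17 (H(v) = -7 - 10 = -17)
1/(((-24771 + 20047) - 5466) + 1/((H(-1) + 101)² + d(217))) = 1/(((-24771 + 20047) - 5466) + 1/((-17 + 101)² + 71)) = 1/((-4724 - 5466) + 1/(84² + 71)) = 1/(-10190 + 1/(7056 + 71)) = 1/(-10190 + 1/7127) = 1/(-72624129/7127) = -7127/72624129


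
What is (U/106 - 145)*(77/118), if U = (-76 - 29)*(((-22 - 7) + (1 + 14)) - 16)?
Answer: -235235/3127 ≈ -75.227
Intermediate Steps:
U = 3150 (U = -105*((-29 + 15) - 16) = -105*(-14 - 16) = -105*(-30) = 3150)
(U/106 - 145)*(77/118) = (3150/106 - 145)*(77/118) = (3150*(1/106) - 145)*(77*(1/118)) = (1575/53 - 145)*(77/118) = -6110/53*77/118 = -235235/3127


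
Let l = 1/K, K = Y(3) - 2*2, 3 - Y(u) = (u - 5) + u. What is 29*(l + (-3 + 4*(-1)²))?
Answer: 29/2 ≈ 14.500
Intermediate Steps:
Y(u) = 8 - 2*u (Y(u) = 3 - ((u - 5) + u) = 3 - ((-5 + u) + u) = 3 - (-5 + 2*u) = 3 + (5 - 2*u) = 8 - 2*u)
K = -2 (K = (8 - 2*3) - 2*2 = (8 - 6) - 4 = 2 - 4 = -2)
l = -½ (l = 1/(-2) = -½ ≈ -0.50000)
29*(l + (-3 + 4*(-1)²)) = 29*(-½ + (-3 + 4*(-1)²)) = 29*(-½ + (-3 + 4*1)) = 29*(-½ + (-3 + 4)) = 29*(-½ + 1) = 29*(½) = 29/2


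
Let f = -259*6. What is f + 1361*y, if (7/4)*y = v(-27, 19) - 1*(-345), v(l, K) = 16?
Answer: 1954406/7 ≈ 2.7920e+5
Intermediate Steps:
f = -1554
y = 1444/7 (y = 4*(16 - 1*(-345))/7 = 4*(16 + 345)/7 = (4/7)*361 = 1444/7 ≈ 206.29)
f + 1361*y = -1554 + 1361*(1444/7) = -1554 + 1965284/7 = 1954406/7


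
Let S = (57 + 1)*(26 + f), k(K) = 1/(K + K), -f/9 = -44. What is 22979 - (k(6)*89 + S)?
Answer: -18053/12 ≈ -1504.4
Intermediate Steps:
f = 396 (f = -9*(-44) = 396)
k(K) = 1/(2*K)
S = 24476 (S = (57 + 1)*(26 + 396) = 58*422 = 24476)
22979 - (k(6)*89 + S) = 22979 - (((½)/6)*89 + 24476) = 22979 - (((½)*(⅙))*89 + 24476) = 22979 - ((1/12)*89 + 24476) = 22979 - (89/12 + 24476) = 22979 - 1*293801/12 = 22979 - 293801/12 = -18053/12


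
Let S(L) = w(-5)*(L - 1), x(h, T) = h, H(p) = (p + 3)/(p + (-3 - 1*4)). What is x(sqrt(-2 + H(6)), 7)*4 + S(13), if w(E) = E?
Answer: -60 + 4*I*sqrt(11) ≈ -60.0 + 13.266*I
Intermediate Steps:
H(p) = (3 + p)/(-7 + p) (H(p) = (3 + p)/(p + (-3 - 4)) = (3 + p)/(p - 7) = (3 + p)/(-7 + p))
S(L) = 5 - 5*L (S(L) = -5*(L - 1) = -5*(-1 + L) = 5 - 5*L)
x(sqrt(-2 + H(6)), 7)*4 + S(13) = sqrt(-2 + (3 + 6)/(-7 + 6))*4 + (5 - 5*13) = sqrt(-2 + 9/(-1))*4 + (5 - 65) = sqrt(-2 - 1*9)*4 - 60 = sqrt(-2 - 9)*4 - 60 = sqrt(-11)*4 - 60 = (I*sqrt(11))*4 - 60 = 4*I*sqrt(11) - 60 = -60 + 4*I*sqrt(11)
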